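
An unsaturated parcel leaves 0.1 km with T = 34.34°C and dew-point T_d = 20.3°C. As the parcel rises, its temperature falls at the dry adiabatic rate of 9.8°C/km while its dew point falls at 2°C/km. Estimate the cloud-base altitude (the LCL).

1.9 km

T and T_d converge at 9.8 − 2 = 7.8°C per km
Height above start = (34.34 − 20.3) / 7.8 = 1.8 km
LCL altitude = 100 m + 1800 m = 1900 m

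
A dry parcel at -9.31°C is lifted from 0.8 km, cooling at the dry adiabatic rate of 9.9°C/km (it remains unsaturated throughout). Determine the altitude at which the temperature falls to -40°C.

Height above start = (-9.31 − (-40)) / 9.9 = 3.1 km
Altitude = 800 m + 3100 m = 3900 m

3.9 km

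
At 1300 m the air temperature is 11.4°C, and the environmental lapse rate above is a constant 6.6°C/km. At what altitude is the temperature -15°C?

Height above start = (11.4 − (-15)) / 6.6 = 4 km
Altitude = 1300 m + 4000 m = 5300 m

5300 m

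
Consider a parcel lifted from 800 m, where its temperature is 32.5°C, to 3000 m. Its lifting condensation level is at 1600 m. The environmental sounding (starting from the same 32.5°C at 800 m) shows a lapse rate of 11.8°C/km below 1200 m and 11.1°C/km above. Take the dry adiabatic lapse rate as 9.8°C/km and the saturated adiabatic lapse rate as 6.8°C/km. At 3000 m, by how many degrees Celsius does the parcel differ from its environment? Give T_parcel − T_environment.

Parcel:
  800 → 1600 m (dry, 9.8°C/km): ΔT = -9.8 × 0.8 = -7.84°C → T = 24.66°C
  1600 → 3000 m (saturated, 6.8°C/km): ΔT = -6.8 × 1.4 = -9.52°C → T = 15.14°C
Environment:
  800 → 1200 m (environment, lower layer, 11.8°C/km): ΔT = -11.8 × 0.4 = -4.72°C → T = 27.78°C
  1200 → 3000 m (environment, upper layer, 11.1°C/km): ΔT = -11.1 × 1.8 = -19.98°C → T = 7.8°C
T_parcel − T_env = 15.14 − 7.8 = +7.34°C

+7.34°C (parcel warmer than environment)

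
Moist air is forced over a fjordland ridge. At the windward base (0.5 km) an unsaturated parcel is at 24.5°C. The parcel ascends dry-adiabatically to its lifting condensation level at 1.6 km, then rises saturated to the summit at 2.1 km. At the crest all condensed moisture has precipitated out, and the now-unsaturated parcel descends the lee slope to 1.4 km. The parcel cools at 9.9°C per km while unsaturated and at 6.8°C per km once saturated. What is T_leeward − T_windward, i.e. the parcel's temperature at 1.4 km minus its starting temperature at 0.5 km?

-7.36°C

500–1600 m, dry: Δz = 1.1 km ⇒ ΔT = -10.89°C; T = 13.61°C
1600–2100 m, saturated: Δz = 0.5 km ⇒ ΔT = -3.4°C; T = 10.21°C
2100–1400 m, dry descent: Δz = 0.7 km ⇒ ΔT = +6.93°C; T = 17.14°C
Net change vs windward start: 17.14 − 24.5 = -7.36°C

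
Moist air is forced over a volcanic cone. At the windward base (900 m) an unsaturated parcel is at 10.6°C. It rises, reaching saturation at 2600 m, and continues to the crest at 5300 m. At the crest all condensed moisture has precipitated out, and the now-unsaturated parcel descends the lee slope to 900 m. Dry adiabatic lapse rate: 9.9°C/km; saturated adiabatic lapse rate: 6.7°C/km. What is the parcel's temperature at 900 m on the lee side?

900 → 2600 m (dry, 9.9°C/km): ΔT = -9.9 × 1.7 = -16.83°C → T = -6.23°C
2600 → 5300 m (saturated, 6.7°C/km): ΔT = -6.7 × 2.7 = -18.09°C → T = -24.32°C
5300 → 900 m (dry descent, 9.9°C/km): ΔT = +9.9 × 4.4 = +43.56°C → T = 19.24°C

19.24°C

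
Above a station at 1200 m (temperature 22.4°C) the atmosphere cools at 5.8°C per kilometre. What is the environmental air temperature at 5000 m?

0.36°C

1200 → 5000 m (environmental, 5.8°C/km): ΔT = -5.8 × 3.8 = -22.04°C → T = 0.36°C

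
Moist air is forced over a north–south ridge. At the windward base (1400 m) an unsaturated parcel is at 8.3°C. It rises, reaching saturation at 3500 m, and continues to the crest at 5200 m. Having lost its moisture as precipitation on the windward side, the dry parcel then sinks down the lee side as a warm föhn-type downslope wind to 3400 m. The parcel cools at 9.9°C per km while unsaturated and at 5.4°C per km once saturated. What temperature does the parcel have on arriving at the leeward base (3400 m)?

-3.85°C

1400–3500 m, dry: Δz = 2.1 km ⇒ ΔT = -20.79°C; T = -12.49°C
3500–5200 m, saturated: Δz = 1.7 km ⇒ ΔT = -9.18°C; T = -21.67°C
5200–3400 m, dry descent: Δz = 1.8 km ⇒ ΔT = +17.82°C; T = -3.85°C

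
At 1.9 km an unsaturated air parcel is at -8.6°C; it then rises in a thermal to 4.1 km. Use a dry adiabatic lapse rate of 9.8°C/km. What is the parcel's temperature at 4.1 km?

1900–4100 m, dry adiabatic: Δz = 2.2 km ⇒ ΔT = -21.56°C; T = -30.16°C

-30.16°C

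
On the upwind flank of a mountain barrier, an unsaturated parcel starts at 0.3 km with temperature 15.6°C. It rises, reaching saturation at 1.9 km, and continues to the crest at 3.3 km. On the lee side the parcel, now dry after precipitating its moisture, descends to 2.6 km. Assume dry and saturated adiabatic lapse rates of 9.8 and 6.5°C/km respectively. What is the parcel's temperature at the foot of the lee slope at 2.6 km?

-2.32°C

300–1900 m, dry: Δz = 1.6 km ⇒ ΔT = -15.68°C; T = -0.08°C
1900–3300 m, saturated: Δz = 1.4 km ⇒ ΔT = -9.1°C; T = -9.18°C
3300–2600 m, dry descent: Δz = 0.7 km ⇒ ΔT = +6.86°C; T = -2.32°C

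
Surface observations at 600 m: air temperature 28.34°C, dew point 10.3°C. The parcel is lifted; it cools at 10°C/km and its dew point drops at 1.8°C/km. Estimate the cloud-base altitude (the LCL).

T and T_d converge at 10 − 1.8 = 8.2°C per km
Height above start = (28.34 − 10.3) / 8.2 = 2.2 km
LCL altitude = 600 m + 2200 m = 2800 m

2800 m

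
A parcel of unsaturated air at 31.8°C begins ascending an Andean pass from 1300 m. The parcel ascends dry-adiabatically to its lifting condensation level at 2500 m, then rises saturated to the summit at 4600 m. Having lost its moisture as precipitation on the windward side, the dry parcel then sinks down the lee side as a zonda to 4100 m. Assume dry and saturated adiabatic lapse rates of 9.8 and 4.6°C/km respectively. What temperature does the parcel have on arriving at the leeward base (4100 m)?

From 1300 m to 2500 m (dry): cools by 9.8 × 1.2 = 11.76°C, giving 20.04°C.
From 2500 m to 4600 m (saturated): cools by 4.6 × 2.1 = 9.66°C, giving 10.38°C.
From 4600 m to 4100 m (dry descent): warms by 9.8 × 0.5 = 4.9°C, giving 15.28°C.

15.28°C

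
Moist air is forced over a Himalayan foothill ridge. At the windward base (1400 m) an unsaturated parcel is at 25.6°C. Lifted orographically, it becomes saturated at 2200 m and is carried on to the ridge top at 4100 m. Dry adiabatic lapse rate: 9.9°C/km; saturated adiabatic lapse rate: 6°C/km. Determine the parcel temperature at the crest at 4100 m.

1400–2200 m, dry: Δz = 0.8 km ⇒ ΔT = -7.92°C; T = 17.68°C
2200–4100 m, saturated: Δz = 1.9 km ⇒ ΔT = -11.4°C; T = 6.28°C

6.28°C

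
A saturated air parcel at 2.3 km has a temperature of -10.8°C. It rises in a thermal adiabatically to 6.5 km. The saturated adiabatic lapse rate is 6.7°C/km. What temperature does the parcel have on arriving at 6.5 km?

-38.94°C

From 2300 m to 6500 m (saturated adiabatic): cools by 6.7 × 4.2 = 28.14°C, giving -38.94°C.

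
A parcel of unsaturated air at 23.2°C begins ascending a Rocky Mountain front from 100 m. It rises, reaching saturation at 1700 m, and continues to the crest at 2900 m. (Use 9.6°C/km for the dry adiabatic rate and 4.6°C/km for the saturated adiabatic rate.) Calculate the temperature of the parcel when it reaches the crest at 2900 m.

2.32°C

Dry to 1700 m: -9.6 × 1.6 km = -15.36°C, so T = 7.84°C.
Saturated to 2900 m: -4.6 × 1.2 km = -5.52°C, so T = 2.32°C.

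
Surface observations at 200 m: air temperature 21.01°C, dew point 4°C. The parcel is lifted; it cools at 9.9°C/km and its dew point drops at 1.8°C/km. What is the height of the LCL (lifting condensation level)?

T and T_d converge at 9.9 − 1.8 = 8.1°C per km
Height above start = (21.01 − 4) / 8.1 = 2.1 km
LCL altitude = 200 m + 2100 m = 2300 m

2300 m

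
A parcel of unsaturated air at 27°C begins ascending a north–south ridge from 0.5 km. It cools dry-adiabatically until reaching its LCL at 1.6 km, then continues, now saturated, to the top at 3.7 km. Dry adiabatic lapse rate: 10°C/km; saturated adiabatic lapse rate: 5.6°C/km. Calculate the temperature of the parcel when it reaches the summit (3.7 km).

4.24°C

From 500 m to 1600 m (dry): cools by 10 × 1.1 = 11°C, giving 16°C.
From 1600 m to 3700 m (saturated): cools by 5.6 × 2.1 = 11.76°C, giving 4.24°C.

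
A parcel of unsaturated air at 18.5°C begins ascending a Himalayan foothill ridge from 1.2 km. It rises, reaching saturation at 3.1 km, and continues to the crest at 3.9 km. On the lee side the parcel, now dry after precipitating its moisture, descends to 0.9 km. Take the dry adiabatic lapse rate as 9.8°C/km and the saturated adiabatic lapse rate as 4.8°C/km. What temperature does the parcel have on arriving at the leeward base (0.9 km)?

From 1200 m to 3100 m (dry): cools by 9.8 × 1.9 = 18.62°C, giving -0.12°C.
From 3100 m to 3900 m (saturated): cools by 4.8 × 0.8 = 3.84°C, giving -3.96°C.
From 3900 m to 900 m (dry descent): warms by 9.8 × 3 = 29.4°C, giving 25.44°C.

25.44°C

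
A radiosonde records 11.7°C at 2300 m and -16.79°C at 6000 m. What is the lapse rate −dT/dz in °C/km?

7.7°C/km

Γ = −ΔT/Δz = (11.7 − (-16.79)) / (6000 − 2300) m
  = 28.49°C / 3.7 km = 7.7°C/km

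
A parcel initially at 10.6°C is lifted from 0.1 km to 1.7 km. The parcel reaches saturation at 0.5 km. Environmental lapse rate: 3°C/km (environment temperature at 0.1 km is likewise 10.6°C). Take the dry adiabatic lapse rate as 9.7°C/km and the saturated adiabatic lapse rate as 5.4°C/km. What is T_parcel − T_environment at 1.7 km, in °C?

Parcel:
  100–500 m, dry: Δz = 0.4 km ⇒ ΔT = -3.88°C; T = 6.72°C
  500–1700 m, saturated: Δz = 1.2 km ⇒ ΔT = -6.48°C; T = 0.24°C
Environment:
  100–1700 m, environment: Δz = 1.6 km ⇒ ΔT = -4.8°C; T = 5.8°C
T_parcel − T_env = 0.24 − 5.8 = -5.56°C

-5.56°C (parcel cooler than environment)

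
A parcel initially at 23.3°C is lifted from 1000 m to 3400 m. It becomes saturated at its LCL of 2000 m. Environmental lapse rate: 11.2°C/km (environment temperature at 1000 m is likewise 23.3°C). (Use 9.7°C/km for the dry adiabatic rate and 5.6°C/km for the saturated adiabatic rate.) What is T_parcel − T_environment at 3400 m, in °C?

Parcel:
  1000–2000 m, dry: Δz = 1 km ⇒ ΔT = -9.7°C; T = 13.6°C
  2000–3400 m, saturated: Δz = 1.4 km ⇒ ΔT = -7.84°C; T = 5.76°C
Environment:
  1000–3400 m, environment: Δz = 2.4 km ⇒ ΔT = -26.88°C; T = -3.58°C
T_parcel − T_env = 5.76 − (-3.58) = +9.34°C

+9.34°C (parcel warmer than environment)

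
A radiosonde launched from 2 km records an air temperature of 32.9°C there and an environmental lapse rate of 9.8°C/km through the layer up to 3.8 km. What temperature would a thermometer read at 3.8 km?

Environmental to 3800 m: -9.8 × 1.8 km = -17.64°C, so T = 15.26°C.

15.26°C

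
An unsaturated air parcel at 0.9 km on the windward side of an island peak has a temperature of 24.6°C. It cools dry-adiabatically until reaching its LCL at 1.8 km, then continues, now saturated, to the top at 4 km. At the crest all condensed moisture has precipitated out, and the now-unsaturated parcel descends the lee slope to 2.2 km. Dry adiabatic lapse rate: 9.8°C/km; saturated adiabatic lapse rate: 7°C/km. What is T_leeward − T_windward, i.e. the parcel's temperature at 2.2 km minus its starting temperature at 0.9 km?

Dry to 1800 m: -9.8 × 0.9 km = -8.82°C, so T = 15.78°C.
Saturated to 4000 m: -7 × 2.2 km = -15.4°C, so T = 0.38°C.
Dry descent to 2200 m: +9.8 × 1.8 km = +17.64°C, so T = 18.02°C.
Net change vs windward start: 18.02 − 24.6 = -6.58°C

-6.58°C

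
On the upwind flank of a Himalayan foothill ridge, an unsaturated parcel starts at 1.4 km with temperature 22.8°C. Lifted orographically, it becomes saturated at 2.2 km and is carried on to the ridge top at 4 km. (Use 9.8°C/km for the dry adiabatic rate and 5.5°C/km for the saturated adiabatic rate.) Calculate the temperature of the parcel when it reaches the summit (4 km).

5.06°C

From 1400 m to 2200 m (dry): cools by 9.8 × 0.8 = 7.84°C, giving 14.96°C.
From 2200 m to 4000 m (saturated): cools by 5.5 × 1.8 = 9.9°C, giving 5.06°C.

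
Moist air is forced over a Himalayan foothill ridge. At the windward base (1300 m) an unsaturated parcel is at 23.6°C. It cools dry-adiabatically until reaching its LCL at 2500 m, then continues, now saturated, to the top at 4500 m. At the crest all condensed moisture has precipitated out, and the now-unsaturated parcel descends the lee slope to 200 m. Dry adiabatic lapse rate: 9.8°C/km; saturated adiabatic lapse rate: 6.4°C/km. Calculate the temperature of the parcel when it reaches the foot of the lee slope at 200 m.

41.18°C

Dry to 2500 m: -9.8 × 1.2 km = -11.76°C, so T = 11.84°C.
Saturated to 4500 m: -6.4 × 2 km = -12.8°C, so T = -0.96°C.
Dry descent to 200 m: +9.8 × 4.3 km = +42.14°C, so T = 41.18°C.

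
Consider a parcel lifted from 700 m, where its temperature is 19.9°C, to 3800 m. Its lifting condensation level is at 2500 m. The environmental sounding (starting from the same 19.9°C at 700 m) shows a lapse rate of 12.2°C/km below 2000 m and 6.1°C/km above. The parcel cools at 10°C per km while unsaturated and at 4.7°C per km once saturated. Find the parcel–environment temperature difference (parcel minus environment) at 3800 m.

+2.73°C (parcel warmer than environment)

Parcel:
  700 → 2500 m (dry, 10°C/km): ΔT = -10 × 1.8 = -18°C → T = 1.9°C
  2500 → 3800 m (saturated, 4.7°C/km): ΔT = -4.7 × 1.3 = -6.11°C → T = -4.21°C
Environment:
  700 → 2000 m (environment, lower layer, 12.2°C/km): ΔT = -12.2 × 1.3 = -15.86°C → T = 4.04°C
  2000 → 3800 m (environment, upper layer, 6.1°C/km): ΔT = -6.1 × 1.8 = -10.98°C → T = -6.94°C
T_parcel − T_env = -4.21 − (-6.94) = +2.73°C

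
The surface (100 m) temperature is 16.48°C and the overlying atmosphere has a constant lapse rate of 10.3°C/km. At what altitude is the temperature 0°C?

1700 m

Height above start = (16.48 − 0) / 10.3 = 1.6 km
Altitude = 100 m + 1600 m = 1700 m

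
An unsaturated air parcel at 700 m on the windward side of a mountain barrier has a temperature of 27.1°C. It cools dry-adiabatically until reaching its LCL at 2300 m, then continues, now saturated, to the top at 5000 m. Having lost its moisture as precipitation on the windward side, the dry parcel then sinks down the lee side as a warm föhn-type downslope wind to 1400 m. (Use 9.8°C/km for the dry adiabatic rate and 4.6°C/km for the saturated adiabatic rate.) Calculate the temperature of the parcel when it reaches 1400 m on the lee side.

34.28°C

700 → 2300 m (dry, 9.8°C/km): ΔT = -9.8 × 1.6 = -15.68°C → T = 11.42°C
2300 → 5000 m (saturated, 4.6°C/km): ΔT = -4.6 × 2.7 = -12.42°C → T = -1°C
5000 → 1400 m (dry descent, 9.8°C/km): ΔT = +9.8 × 3.6 = +35.28°C → T = 34.28°C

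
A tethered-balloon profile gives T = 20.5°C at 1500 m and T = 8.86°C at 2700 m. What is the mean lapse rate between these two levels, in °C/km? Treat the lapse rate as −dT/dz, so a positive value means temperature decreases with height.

Γ = −ΔT/Δz = (20.5 − 8.86) / (2700 − 1500) m
  = 11.64°C / 1.2 km = 9.7°C/km

9.7°C/km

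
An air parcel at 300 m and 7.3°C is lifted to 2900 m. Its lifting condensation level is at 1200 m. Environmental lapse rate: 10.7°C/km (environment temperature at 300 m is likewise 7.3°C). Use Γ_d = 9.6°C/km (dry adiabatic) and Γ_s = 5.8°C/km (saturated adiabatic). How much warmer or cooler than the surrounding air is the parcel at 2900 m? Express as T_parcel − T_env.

+9.32°C (parcel warmer than environment)

Parcel:
  300 → 1200 m (dry, 9.6°C/km): ΔT = -9.6 × 0.9 = -8.64°C → T = -1.34°C
  1200 → 2900 m (saturated, 5.8°C/km): ΔT = -5.8 × 1.7 = -9.86°C → T = -11.2°C
Environment:
  300 → 2900 m (environment, 10.7°C/km): ΔT = -10.7 × 2.6 = -27.82°C → T = -20.52°C
T_parcel − T_env = -11.2 − (-20.52) = +9.32°C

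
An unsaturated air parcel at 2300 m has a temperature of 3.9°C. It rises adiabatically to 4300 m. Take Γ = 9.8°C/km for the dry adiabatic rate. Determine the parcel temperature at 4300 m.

-15.7°C

2300 → 4300 m (dry adiabatic, 9.8°C/km): ΔT = -9.8 × 2 = -19.6°C → T = -15.7°C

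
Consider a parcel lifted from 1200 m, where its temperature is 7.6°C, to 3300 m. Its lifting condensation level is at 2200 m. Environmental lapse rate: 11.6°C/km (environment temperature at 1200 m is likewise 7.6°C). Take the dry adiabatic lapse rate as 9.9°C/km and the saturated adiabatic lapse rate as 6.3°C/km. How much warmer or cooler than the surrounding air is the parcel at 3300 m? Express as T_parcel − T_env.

+7.53°C (parcel warmer than environment)

Parcel:
  Dry to 2200 m: -9.9 × 1 km = -9.9°C, so T = -2.3°C.
  Saturated to 3300 m: -6.3 × 1.1 km = -6.93°C, so T = -9.23°C.
Environment:
  Environment to 3300 m: -11.6 × 2.1 km = -24.36°C, so T = -16.76°C.
T_parcel − T_env = -9.23 − (-16.76) = +7.53°C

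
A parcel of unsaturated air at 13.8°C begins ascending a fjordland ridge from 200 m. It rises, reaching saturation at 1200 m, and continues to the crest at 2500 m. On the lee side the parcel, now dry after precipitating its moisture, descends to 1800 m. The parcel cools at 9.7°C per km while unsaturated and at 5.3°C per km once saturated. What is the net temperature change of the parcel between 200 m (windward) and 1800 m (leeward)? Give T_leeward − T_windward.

200–1200 m, dry: Δz = 1 km ⇒ ΔT = -9.7°C; T = 4.1°C
1200–2500 m, saturated: Δz = 1.3 km ⇒ ΔT = -6.89°C; T = -2.79°C
2500–1800 m, dry descent: Δz = 0.7 km ⇒ ΔT = +6.79°C; T = 4°C
Net change vs windward start: 4 − 13.8 = -9.8°C

-9.8°C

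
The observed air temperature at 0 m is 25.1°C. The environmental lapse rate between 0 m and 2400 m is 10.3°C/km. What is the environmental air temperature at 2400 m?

0 → 2400 m (environmental, 10.3°C/km): ΔT = -10.3 × 2.4 = -24.72°C → T = 0.38°C

0.38°C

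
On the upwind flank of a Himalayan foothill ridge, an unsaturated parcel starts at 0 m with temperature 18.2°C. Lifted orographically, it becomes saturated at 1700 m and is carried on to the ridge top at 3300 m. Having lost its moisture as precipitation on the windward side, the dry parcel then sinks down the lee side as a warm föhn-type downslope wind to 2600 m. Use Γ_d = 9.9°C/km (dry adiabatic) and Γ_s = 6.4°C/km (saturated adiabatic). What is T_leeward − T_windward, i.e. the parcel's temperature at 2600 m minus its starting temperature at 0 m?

-20.14°C

From 0 m to 1700 m (dry): cools by 9.9 × 1.7 = 16.83°C, giving 1.37°C.
From 1700 m to 3300 m (saturated): cools by 6.4 × 1.6 = 10.24°C, giving -8.87°C.
From 3300 m to 2600 m (dry descent): warms by 9.9 × 0.7 = 6.93°C, giving -1.94°C.
Net change vs windward start: -1.94 − 18.2 = -20.14°C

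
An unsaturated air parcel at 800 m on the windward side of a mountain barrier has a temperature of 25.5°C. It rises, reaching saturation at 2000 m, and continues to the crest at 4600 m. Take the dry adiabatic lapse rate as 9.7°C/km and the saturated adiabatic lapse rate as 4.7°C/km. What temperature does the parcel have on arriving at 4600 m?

1.64°C

Dry to 2000 m: -9.7 × 1.2 km = -11.64°C, so T = 13.86°C.
Saturated to 4600 m: -4.7 × 2.6 km = -12.22°C, so T = 1.64°C.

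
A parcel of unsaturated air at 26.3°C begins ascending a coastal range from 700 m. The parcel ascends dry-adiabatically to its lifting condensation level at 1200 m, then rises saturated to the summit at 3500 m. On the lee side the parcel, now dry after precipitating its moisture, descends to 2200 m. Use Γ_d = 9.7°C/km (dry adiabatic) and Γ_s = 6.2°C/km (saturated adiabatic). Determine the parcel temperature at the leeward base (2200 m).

700 → 1200 m (dry, 9.7°C/km): ΔT = -9.7 × 0.5 = -4.85°C → T = 21.45°C
1200 → 3500 m (saturated, 6.2°C/km): ΔT = -6.2 × 2.3 = -14.26°C → T = 7.19°C
3500 → 2200 m (dry descent, 9.7°C/km): ΔT = +9.7 × 1.3 = +12.61°C → T = 19.8°C

19.8°C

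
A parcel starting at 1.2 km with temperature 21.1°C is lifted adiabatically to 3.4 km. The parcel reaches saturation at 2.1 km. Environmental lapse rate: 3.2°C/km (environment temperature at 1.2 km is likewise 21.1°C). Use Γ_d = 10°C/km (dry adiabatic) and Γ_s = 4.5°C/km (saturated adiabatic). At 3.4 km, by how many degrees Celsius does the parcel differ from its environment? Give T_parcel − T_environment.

Parcel:
  Dry to 2100 m: -10 × 0.9 km = -9°C, so T = 12.1°C.
  Saturated to 3400 m: -4.5 × 1.3 km = -5.85°C, so T = 6.25°C.
Environment:
  Environment to 3400 m: -3.2 × 2.2 km = -7.04°C, so T = 14.06°C.
T_parcel − T_env = 6.25 − 14.06 = -7.81°C

-7.81°C (parcel cooler than environment)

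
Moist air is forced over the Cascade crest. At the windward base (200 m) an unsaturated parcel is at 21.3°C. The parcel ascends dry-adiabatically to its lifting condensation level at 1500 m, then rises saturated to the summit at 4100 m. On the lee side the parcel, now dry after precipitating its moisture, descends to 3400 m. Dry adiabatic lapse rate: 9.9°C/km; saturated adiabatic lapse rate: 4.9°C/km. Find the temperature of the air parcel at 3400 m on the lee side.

200 → 1500 m (dry, 9.9°C/km): ΔT = -9.9 × 1.3 = -12.87°C → T = 8.43°C
1500 → 4100 m (saturated, 4.9°C/km): ΔT = -4.9 × 2.6 = -12.74°C → T = -4.31°C
4100 → 3400 m (dry descent, 9.9°C/km): ΔT = +9.9 × 0.7 = +6.93°C → T = 2.62°C

2.62°C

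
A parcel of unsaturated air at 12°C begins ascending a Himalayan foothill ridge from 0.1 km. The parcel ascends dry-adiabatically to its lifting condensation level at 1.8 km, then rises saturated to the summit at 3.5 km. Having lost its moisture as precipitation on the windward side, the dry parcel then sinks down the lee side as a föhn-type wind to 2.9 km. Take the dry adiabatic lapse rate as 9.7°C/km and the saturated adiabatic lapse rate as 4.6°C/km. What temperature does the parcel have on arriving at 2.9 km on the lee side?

-6.49°C

100 → 1800 m (dry, 9.7°C/km): ΔT = -9.7 × 1.7 = -16.49°C → T = -4.49°C
1800 → 3500 m (saturated, 4.6°C/km): ΔT = -4.6 × 1.7 = -7.82°C → T = -12.31°C
3500 → 2900 m (dry descent, 9.7°C/km): ΔT = +9.7 × 0.6 = +5.82°C → T = -6.49°C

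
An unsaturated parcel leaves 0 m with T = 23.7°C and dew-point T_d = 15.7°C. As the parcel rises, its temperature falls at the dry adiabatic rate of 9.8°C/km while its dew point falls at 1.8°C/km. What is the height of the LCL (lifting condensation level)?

T and T_d converge at 9.8 − 1.8 = 8°C per km
Height above start = (23.7 − 15.7) / 8 = 1 km
LCL altitude = 0 m + 1000 m = 1000 m

1000 m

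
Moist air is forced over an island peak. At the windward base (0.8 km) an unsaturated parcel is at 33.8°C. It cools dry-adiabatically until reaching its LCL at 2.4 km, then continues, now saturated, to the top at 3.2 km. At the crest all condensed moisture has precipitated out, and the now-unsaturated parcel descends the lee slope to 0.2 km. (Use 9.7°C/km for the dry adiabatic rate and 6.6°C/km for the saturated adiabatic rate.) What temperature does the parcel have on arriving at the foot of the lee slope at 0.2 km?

42.1°C

800 → 2400 m (dry, 9.7°C/km): ΔT = -9.7 × 1.6 = -15.52°C → T = 18.28°C
2400 → 3200 m (saturated, 6.6°C/km): ΔT = -6.6 × 0.8 = -5.28°C → T = 13°C
3200 → 200 m (dry descent, 9.7°C/km): ΔT = +9.7 × 3 = +29.1°C → T = 42.1°C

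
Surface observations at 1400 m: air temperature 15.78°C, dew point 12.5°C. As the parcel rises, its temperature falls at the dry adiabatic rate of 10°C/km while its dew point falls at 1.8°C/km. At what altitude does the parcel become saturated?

T and T_d converge at 10 − 1.8 = 8.2°C per km
Height above start = (15.78 − 12.5) / 8.2 = 0.4 km
LCL altitude = 1400 m + 400 m = 1800 m

1800 m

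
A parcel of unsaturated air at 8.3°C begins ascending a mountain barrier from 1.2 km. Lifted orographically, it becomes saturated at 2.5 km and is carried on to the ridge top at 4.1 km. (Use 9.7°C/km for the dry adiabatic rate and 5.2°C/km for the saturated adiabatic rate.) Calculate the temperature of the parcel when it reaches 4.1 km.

1200 → 2500 m (dry, 9.7°C/km): ΔT = -9.7 × 1.3 = -12.61°C → T = -4.31°C
2500 → 4100 m (saturated, 5.2°C/km): ΔT = -5.2 × 1.6 = -8.32°C → T = -12.63°C

-12.63°C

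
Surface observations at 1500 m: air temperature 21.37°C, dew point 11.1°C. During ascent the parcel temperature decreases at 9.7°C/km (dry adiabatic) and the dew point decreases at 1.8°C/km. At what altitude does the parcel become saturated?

2800 m

T and T_d converge at 9.7 − 1.8 = 7.9°C per km
Height above start = (21.37 − 11.1) / 7.9 = 1.3 km
LCL altitude = 1500 m + 1300 m = 2800 m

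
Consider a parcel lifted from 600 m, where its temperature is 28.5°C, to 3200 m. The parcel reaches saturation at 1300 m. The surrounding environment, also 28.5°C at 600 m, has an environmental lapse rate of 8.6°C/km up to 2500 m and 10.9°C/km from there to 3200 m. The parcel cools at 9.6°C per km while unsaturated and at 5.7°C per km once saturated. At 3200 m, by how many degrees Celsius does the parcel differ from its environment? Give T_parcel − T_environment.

Parcel:
  From 600 m to 1300 m (dry): cools by 9.6 × 0.7 = 6.72°C, giving 21.78°C.
  From 1300 m to 3200 m (saturated): cools by 5.7 × 1.9 = 10.83°C, giving 10.95°C.
Environment:
  From 600 m to 2500 m (environment, lower layer): cools by 8.6 × 1.9 = 16.34°C, giving 12.16°C.
  From 2500 m to 3200 m (environment, upper layer): cools by 10.9 × 0.7 = 7.63°C, giving 4.53°C.
T_parcel − T_env = 10.95 − 4.53 = +6.42°C

+6.42°C (parcel warmer than environment)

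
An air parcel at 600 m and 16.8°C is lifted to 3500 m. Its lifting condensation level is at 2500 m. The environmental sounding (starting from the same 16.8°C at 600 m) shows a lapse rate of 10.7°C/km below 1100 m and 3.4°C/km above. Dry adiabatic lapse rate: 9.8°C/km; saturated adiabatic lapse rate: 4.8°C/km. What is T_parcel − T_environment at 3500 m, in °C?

Parcel:
  600 → 2500 m (dry, 9.8°C/km): ΔT = -9.8 × 1.9 = -18.62°C → T = -1.82°C
  2500 → 3500 m (saturated, 4.8°C/km): ΔT = -4.8 × 1 = -4.8°C → T = -6.62°C
Environment:
  600 → 1100 m (environment, lower layer, 10.7°C/km): ΔT = -10.7 × 0.5 = -5.35°C → T = 11.45°C
  1100 → 3500 m (environment, upper layer, 3.4°C/km): ΔT = -3.4 × 2.4 = -8.16°C → T = 3.29°C
T_parcel − T_env = -6.62 − 3.29 = -9.91°C

-9.91°C (parcel cooler than environment)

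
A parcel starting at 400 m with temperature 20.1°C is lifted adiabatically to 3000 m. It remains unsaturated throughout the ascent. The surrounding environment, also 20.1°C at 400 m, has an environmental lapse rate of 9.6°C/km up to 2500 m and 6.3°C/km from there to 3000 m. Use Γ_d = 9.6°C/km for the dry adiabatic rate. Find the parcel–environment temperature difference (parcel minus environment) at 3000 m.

Parcel:
  Dry to 3000 m: -9.6 × 2.6 km = -24.96°C, so T = -4.86°C.
Environment:
  Environment, lower layer to 2500 m: -9.6 × 2.1 km = -20.16°C, so T = -0.06°C.
  Environment, upper layer to 3000 m: -6.3 × 0.5 km = -3.15°C, so T = -3.21°C.
T_parcel − T_env = -4.86 − (-3.21) = -1.65°C

-1.65°C (parcel cooler than environment)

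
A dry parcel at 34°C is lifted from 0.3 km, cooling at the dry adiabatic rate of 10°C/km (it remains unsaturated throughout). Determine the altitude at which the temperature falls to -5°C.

4.2 km

Height above start = (34 − (-5)) / 10 = 3.9 km
Altitude = 300 m + 3900 m = 4200 m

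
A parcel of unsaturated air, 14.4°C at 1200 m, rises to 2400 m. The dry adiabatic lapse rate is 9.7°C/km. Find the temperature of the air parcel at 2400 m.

1200–2400 m, dry adiabatic: Δz = 1.2 km ⇒ ΔT = -11.64°C; T = 2.76°C

2.76°C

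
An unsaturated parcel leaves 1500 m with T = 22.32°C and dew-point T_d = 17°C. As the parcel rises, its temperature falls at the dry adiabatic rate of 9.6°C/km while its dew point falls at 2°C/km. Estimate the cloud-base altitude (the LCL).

T and T_d converge at 9.6 − 2 = 7.6°C per km
Height above start = (22.32 − 17) / 7.6 = 0.7 km
LCL altitude = 1500 m + 700 m = 2200 m

2200 m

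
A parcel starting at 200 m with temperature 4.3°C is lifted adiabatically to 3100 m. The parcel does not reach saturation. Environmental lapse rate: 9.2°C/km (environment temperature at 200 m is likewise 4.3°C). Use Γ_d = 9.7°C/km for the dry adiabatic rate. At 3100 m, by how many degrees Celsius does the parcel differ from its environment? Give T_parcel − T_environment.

Parcel:
  Dry to 3100 m: -9.7 × 2.9 km = -28.13°C, so T = -23.83°C.
Environment:
  Environment to 3100 m: -9.2 × 2.9 km = -26.68°C, so T = -22.38°C.
T_parcel − T_env = -23.83 − (-22.38) = -1.45°C

-1.45°C (parcel cooler than environment)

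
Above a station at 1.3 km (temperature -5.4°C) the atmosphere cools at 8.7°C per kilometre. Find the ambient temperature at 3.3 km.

-22.8°C

1300–3300 m, environmental: Δz = 2 km ⇒ ΔT = -17.4°C; T = -22.8°C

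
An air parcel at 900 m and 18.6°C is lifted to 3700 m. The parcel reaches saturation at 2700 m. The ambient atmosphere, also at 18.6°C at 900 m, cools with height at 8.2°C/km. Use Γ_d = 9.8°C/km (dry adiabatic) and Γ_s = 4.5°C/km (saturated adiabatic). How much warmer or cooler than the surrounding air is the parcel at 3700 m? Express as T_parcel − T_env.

+0.82°C (parcel warmer than environment)

Parcel:
  Dry to 2700 m: -9.8 × 1.8 km = -17.64°C, so T = 0.96°C.
  Saturated to 3700 m: -4.5 × 1 km = -4.5°C, so T = -3.54°C.
Environment:
  Environment to 3700 m: -8.2 × 2.8 km = -22.96°C, so T = -4.36°C.
T_parcel − T_env = -3.54 − (-4.36) = +0.82°C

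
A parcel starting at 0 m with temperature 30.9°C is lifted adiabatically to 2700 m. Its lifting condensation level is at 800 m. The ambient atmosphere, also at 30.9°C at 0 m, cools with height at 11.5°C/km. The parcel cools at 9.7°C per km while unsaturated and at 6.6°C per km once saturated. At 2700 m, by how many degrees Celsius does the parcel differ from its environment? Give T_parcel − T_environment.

+10.75°C (parcel warmer than environment)

Parcel:
  0 → 800 m (dry, 9.7°C/km): ΔT = -9.7 × 0.8 = -7.76°C → T = 23.14°C
  800 → 2700 m (saturated, 6.6°C/km): ΔT = -6.6 × 1.9 = -12.54°C → T = 10.6°C
Environment:
  0 → 2700 m (environment, 11.5°C/km): ΔT = -11.5 × 2.7 = -31.05°C → T = -0.15°C
T_parcel − T_env = 10.6 − (-0.15) = +10.75°C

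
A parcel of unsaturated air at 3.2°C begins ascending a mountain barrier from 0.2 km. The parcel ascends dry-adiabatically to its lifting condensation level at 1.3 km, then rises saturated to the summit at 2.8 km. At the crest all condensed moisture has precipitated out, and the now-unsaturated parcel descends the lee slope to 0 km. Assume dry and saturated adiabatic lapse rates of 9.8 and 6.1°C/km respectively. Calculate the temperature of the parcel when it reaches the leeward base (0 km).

10.71°C

200–1300 m, dry: Δz = 1.1 km ⇒ ΔT = -10.78°C; T = -7.58°C
1300–2800 m, saturated: Δz = 1.5 km ⇒ ΔT = -9.15°C; T = -16.73°C
2800–0 m, dry descent: Δz = 2.8 km ⇒ ΔT = +27.44°C; T = 10.71°C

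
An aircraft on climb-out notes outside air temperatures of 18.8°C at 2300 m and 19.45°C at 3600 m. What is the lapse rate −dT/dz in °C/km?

-0.5°C/km

Γ = −ΔT/Δz = (18.8 − 19.45) / (3600 − 2300) m
  = -0.65°C / 1.3 km = -0.5°C/km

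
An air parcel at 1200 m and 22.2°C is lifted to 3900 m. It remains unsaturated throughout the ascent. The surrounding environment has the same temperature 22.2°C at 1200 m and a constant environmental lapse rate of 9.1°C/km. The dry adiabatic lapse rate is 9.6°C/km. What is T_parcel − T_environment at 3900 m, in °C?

-1.35°C (parcel cooler than environment)

Parcel:
  1200–3900 m, dry: Δz = 2.7 km ⇒ ΔT = -25.92°C; T = -3.72°C
Environment:
  1200–3900 m, environment: Δz = 2.7 km ⇒ ΔT = -24.57°C; T = -2.37°C
T_parcel − T_env = -3.72 − (-2.37) = -1.35°C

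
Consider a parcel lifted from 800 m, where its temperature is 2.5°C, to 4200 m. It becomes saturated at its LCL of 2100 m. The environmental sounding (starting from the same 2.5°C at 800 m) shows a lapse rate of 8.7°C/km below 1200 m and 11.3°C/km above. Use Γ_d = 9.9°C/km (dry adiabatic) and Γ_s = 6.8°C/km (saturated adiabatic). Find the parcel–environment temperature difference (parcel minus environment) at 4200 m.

+10.23°C (parcel warmer than environment)

Parcel:
  From 800 m to 2100 m (dry): cools by 9.9 × 1.3 = 12.87°C, giving -10.37°C.
  From 2100 m to 4200 m (saturated): cools by 6.8 × 2.1 = 14.28°C, giving -24.65°C.
Environment:
  From 800 m to 1200 m (environment, lower layer): cools by 8.7 × 0.4 = 3.48°C, giving -0.98°C.
  From 1200 m to 4200 m (environment, upper layer): cools by 11.3 × 3 = 33.9°C, giving -34.88°C.
T_parcel − T_env = -24.65 − (-34.88) = +10.23°C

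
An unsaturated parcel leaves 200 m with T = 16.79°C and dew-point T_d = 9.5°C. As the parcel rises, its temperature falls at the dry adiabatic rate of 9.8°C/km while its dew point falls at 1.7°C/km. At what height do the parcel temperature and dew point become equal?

1100 m

T and T_d converge at 9.8 − 1.7 = 8.1°C per km
Height above start = (16.79 − 9.5) / 8.1 = 0.9 km
LCL altitude = 200 m + 900 m = 1100 m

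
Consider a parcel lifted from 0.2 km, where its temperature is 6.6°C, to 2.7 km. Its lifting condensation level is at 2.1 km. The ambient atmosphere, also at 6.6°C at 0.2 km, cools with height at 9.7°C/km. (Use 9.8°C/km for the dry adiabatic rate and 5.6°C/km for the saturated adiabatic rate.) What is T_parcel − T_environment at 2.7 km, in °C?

Parcel:
  200 → 2100 m (dry, 9.8°C/km): ΔT = -9.8 × 1.9 = -18.62°C → T = -12.02°C
  2100 → 2700 m (saturated, 5.6°C/km): ΔT = -5.6 × 0.6 = -3.36°C → T = -15.38°C
Environment:
  200 → 2700 m (environment, 9.7°C/km): ΔT = -9.7 × 2.5 = -24.25°C → T = -17.65°C
T_parcel − T_env = -15.38 − (-17.65) = +2.27°C

+2.27°C (parcel warmer than environment)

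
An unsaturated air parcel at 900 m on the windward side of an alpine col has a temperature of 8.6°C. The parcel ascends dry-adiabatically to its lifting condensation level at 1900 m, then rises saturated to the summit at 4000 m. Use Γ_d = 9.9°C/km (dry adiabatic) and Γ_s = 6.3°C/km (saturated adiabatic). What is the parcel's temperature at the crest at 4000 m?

-14.53°C

Dry to 1900 m: -9.9 × 1 km = -9.9°C, so T = -1.3°C.
Saturated to 4000 m: -6.3 × 2.1 km = -13.23°C, so T = -14.53°C.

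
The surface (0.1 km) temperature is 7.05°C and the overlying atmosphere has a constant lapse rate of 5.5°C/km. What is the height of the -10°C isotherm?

Height above start = (7.05 − (-10)) / 5.5 = 3.1 km
Altitude = 100 m + 3100 m = 3200 m

3.2 km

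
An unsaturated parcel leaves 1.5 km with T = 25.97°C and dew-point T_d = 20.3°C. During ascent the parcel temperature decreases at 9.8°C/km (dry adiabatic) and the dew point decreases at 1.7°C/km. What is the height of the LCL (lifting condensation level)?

T and T_d converge at 9.8 − 1.7 = 8.1°C per km
Height above start = (25.97 − 20.3) / 8.1 = 0.7 km
LCL altitude = 1500 m + 700 m = 2200 m

2.2 km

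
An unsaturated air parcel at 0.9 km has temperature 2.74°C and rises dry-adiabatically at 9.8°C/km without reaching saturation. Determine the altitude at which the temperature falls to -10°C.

2.2 km

Height above start = (2.74 − (-10)) / 9.8 = 1.3 km
Altitude = 900 m + 1300 m = 2200 m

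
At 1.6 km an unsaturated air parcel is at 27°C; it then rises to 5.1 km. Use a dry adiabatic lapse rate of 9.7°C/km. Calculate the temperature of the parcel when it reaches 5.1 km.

-6.95°C

1600 → 5100 m (dry adiabatic, 9.7°C/km): ΔT = -9.7 × 3.5 = -33.95°C → T = -6.95°C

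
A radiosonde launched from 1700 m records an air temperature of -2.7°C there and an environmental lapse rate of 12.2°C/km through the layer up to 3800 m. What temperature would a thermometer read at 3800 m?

1700–3800 m, environmental: Δz = 2.1 km ⇒ ΔT = -25.62°C; T = -28.32°C

-28.32°C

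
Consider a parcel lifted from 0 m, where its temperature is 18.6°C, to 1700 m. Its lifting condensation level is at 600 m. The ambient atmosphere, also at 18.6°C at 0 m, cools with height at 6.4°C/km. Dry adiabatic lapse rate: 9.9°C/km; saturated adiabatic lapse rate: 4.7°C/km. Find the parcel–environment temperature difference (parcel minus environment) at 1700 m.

Parcel:
  0–600 m, dry: Δz = 0.6 km ⇒ ΔT = -5.94°C; T = 12.66°C
  600–1700 m, saturated: Δz = 1.1 km ⇒ ΔT = -5.17°C; T = 7.49°C
Environment:
  0–1700 m, environment: Δz = 1.7 km ⇒ ΔT = -10.88°C; T = 7.72°C
T_parcel − T_env = 7.49 − 7.72 = -0.23°C

-0.23°C (parcel cooler than environment)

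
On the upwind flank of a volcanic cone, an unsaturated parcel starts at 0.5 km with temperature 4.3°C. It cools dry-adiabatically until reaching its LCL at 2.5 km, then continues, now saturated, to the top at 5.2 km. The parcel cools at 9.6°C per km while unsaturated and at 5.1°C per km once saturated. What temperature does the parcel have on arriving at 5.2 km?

-28.67°C

500 → 2500 m (dry, 9.6°C/km): ΔT = -9.6 × 2 = -19.2°C → T = -14.9°C
2500 → 5200 m (saturated, 5.1°C/km): ΔT = -5.1 × 2.7 = -13.77°C → T = -28.67°C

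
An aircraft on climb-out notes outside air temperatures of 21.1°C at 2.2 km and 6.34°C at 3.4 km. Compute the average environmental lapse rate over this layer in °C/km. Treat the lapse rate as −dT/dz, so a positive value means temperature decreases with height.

Γ = −ΔT/Δz = (21.1 − 6.34) / (3400 − 2200) m
  = 14.76°C / 1.2 km = 12.3°C/km

12.3°C/km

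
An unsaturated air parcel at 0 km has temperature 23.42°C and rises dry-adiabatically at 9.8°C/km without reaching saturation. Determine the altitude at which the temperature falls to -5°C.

Height above start = (23.42 − (-5)) / 9.8 = 2.9 km
Altitude = 0 m + 2900 m = 2900 m

2.9 km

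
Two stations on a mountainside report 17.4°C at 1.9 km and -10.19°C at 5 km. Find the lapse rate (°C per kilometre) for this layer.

Γ = −ΔT/Δz = (17.4 − (-10.19)) / (5000 − 1900) m
  = 27.59°C / 3.1 km = 8.9°C/km

8.9°C/km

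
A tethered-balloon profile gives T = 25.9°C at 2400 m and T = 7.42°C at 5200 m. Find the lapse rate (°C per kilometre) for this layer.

6.6°C/km

Γ = −ΔT/Δz = (25.9 − 7.42) / (5200 − 2400) m
  = 18.48°C / 2.8 km = 6.6°C/km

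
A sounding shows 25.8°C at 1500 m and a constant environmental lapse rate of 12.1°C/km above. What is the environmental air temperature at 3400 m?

Environmental to 3400 m: -12.1 × 1.9 km = -22.99°C, so T = 2.81°C.

2.81°C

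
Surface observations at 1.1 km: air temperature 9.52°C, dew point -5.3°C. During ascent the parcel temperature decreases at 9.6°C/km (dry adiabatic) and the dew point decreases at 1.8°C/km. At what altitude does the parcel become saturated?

3 km

T and T_d converge at 9.6 − 1.8 = 7.8°C per km
Height above start = (9.52 − (-5.3)) / 7.8 = 1.9 km
LCL altitude = 1100 m + 1900 m = 3000 m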